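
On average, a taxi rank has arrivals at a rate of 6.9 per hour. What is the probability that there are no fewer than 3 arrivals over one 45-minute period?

Over the interval, μ = 6.9 × 0.75 = 5.175 (a 45-minute period = 0.75 hours).
P(N ≥ 3) = 1 − P(N ≤ 2) = 1 − Σ_{j=0}^{2} e^(−μ) μ^j/j! ≈ 0.8893.

0.8893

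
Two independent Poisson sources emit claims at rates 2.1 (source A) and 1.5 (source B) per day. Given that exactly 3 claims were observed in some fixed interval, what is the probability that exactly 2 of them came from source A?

Given the total, each event is independently from source A with probability p = λ_A/(λ_A+λ_B) = 2.1/3.6 ≈ 0.5833.
So K ~ Binomial(3, 2.1/3.6): P(K = 2) = C(3,2) · (2.1/3.6)^2 · (1.5/3.6)^1 ≈ 0.4253.

0.4253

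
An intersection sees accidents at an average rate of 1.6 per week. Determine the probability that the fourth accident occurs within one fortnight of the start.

Over the interval, μ = 1.6 × 2 = 3.2 (a fortnight = 2 weeks).
The fourth arrival falls in the interval iff at least 4 events occur there: P(S_4 ≤ t) = P(N ≥ 4) = 1 − P(N ≤ 3) ≈ 0.3975.

0.3975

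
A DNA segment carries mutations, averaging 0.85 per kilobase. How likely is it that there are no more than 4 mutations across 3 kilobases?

0.8844

Over the interval, μ = 0.85 × 3 = 2.55 (3 kilobases).
P(N ≤ 4) = Σ_{j=0}^{4} e^(−μ) μ^j/j! ≈ 0.8844.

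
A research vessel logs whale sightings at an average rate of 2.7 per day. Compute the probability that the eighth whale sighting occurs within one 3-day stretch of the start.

Over the interval, μ = 2.7 × 3 = 8.1 (a 3-day stretch = 3 days).
The eighth arrival falls in the interval iff at least 8 events occur there: P(S_8 ≤ t) = P(N ≥ 8) = 1 − P(N ≤ 7) ≈ 0.5609.

0.5609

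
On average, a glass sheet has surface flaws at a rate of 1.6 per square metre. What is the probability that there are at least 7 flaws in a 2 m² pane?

Over the interval, μ = 1.6 × 2 = 3.2 (a 2 m² pane = 2 square metres).
P(N ≥ 7) = 1 − P(N ≤ 6) = 1 − Σ_{j=0}^{6} e^(−μ) μ^j/j! ≈ 0.0446.

0.0446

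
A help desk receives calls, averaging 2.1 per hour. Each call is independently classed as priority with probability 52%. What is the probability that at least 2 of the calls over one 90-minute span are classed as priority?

Thinning: the calls that are classed as priority themselves form a Poisson process with rate 0.52 × 2.1 = 1.092 per hour.
Over the interval, μ = 1.092 × 1.5 = 1.638 (a 90-minute span = 1.5 hours).
P(N ≥ 2) = 1 − P(N ≤ 1) ≈ 0.4873.

0.4873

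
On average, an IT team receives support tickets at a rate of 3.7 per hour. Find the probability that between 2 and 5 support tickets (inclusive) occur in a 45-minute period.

0.7017

Over the interval, μ = 3.7 × 0.75 = 2.775 (a 45-minute period = 0.75 hours).
P(2 ≤ N ≤ 5) = Σ_{j=2}^{5} e^(−2.775) · 2.775^j/j! ≈ 0.7017.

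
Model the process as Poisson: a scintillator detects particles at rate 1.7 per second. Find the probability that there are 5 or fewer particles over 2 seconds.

0.8705

Over the interval, μ = 1.7 × 2 = 3.4 (2 seconds).
P(N ≤ 5) = Σ_{j=0}^{5} e^(−μ) μ^j/j! ≈ 0.8705.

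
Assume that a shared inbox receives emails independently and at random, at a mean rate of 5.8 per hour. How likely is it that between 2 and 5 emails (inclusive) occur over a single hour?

With mean μ = 5.8 per hour,
P(2 ≤ N ≤ 5) = Σ_{j=2}^{5} e^(−5.8) · 5.8^j/j! ≈ 0.4577.

0.4577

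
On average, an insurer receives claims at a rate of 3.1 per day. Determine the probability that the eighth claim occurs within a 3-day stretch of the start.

Over the interval, μ = 3.1 × 3 = 9.3 (a 3-day stretch = 3 days).
The eighth arrival falls in the interval iff at least 8 events occur there: P(S_8 ≤ t) = P(N ≥ 8) = 1 − P(N ≤ 7) ≈ 0.7100.

0.7100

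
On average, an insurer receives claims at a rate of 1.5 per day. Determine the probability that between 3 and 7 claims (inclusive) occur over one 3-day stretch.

0.7398

Over the interval, μ = 1.5 × 3 = 4.5 (a 3-day stretch = 3 days).
P(3 ≤ N ≤ 7) = Σ_{j=3}^{7} e^(−4.5) · 4.5^j/j! ≈ 0.7398.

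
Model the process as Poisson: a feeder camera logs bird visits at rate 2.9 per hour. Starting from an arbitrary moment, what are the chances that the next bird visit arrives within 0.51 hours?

0.7721

Inter-arrival times are exponential with rate λ = 2.9 per hour.
P(T ≤ 0.51) = 1 − e^(−λt) = 1 − e^(−2.9 × 0.51) = 1 − e^(−1.479) ≈ 0.7721.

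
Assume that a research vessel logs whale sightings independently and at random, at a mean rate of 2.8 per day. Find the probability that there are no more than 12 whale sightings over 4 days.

Over the interval, μ = 2.8 × 4 = 11.2 (4 days).
P(N ≤ 12) = Σ_{j=0}^{12} e^(−μ) μ^j/j! ≈ 0.6666.

0.6666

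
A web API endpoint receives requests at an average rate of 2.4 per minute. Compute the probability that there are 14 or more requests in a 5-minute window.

0.3185

Over the interval, μ = 2.4 × 5 = 12 (a 5-minute window = 5 minutes).
P(N ≥ 14) = 1 − P(N ≤ 13) = 1 − Σ_{j=0}^{13} e^(−μ) μ^j/j! ≈ 0.3185.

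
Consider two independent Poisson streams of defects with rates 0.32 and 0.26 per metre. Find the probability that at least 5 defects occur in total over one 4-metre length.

0.0861

Independent Poisson processes superpose: combined rate λ = 0.32 + 0.26 = 0.58 per metre.
Over the interval, μ = 0.58 × 4 = 2.32 (a 4-metre length = 4 metres).
P(N ≥ 5) = 1 − P(N ≤ 4) ≈ 0.0861.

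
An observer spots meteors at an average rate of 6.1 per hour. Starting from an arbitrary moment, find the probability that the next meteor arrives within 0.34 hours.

Inter-arrival times are exponential with rate λ = 6.1 per hour.
P(T ≤ 0.34) = 1 − e^(−λt) = 1 − e^(−6.1 × 0.34) = 1 − e^(−2.074) ≈ 0.8743.

0.8743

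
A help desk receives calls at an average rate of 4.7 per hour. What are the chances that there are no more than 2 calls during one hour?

0.1523

With mean μ = 4.7 per hour,
P(N ≤ 2) = Σ_{j=0}^{2} e^(−μ) μ^j/j! ≈ 0.1523.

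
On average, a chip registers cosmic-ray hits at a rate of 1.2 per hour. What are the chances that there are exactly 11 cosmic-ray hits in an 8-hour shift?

Over the interval, μ = 1.2 × 8 = 9.6 (an 8-hour shift = 8 hours).
P(N = 11) = e^(−μ) μ^11/11! = e^(−9.6) · 9.6^11/39916800 ≈ 0.1083.

0.1083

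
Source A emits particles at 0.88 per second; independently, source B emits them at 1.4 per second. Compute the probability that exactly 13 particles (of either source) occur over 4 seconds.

Independent Poisson processes superpose: combined rate λ = 0.88 + 1.4 = 2.28 per second.
Over the interval, μ = 2.28 × 4 = 9.12 (4 seconds).
P(N = 13) = e^(−9.12) · 9.12^13/13! ≈ 0.0531.

0.0531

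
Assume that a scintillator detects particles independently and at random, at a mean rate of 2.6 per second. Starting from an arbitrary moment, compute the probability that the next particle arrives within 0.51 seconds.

Inter-arrival times are exponential with rate λ = 2.6 per second.
P(T ≤ 0.51) = 1 − e^(−λt) = 1 − e^(−2.6 × 0.51) = 1 − e^(−1.326) ≈ 0.7345.

0.7345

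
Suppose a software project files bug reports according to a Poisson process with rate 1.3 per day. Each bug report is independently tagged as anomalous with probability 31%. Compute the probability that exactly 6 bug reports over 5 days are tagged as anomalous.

Thinning: the bug reports that are tagged as anomalous themselves form a Poisson process with rate 0.31 × 1.3 = 0.403 per day.
Over the interval, μ = 0.403 × 5 = 2.015 (5 days).
P(N = 6) = e^(−2.015) · 2.015^6/6! ≈ 0.0124.

0.0124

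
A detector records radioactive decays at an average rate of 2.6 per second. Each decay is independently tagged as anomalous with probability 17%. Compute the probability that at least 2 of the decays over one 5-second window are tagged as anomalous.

Thinning: the decays that are tagged as anomalous themselves form a Poisson process with rate 0.17 × 2.6 = 0.442 per second.
Over the interval, μ = 0.442 × 5 = 2.21 (a 5-second window = 5 seconds).
P(N ≥ 2) = 1 − P(N ≤ 1) ≈ 0.6479.

0.6479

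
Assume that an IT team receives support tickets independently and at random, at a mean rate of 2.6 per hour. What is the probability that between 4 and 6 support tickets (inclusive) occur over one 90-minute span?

Over the interval, μ = 2.6 × 1.5 = 3.9 (a 90-minute span = 1.5 hours).
P(4 ≤ N ≤ 6) = Σ_{j=4}^{6} e^(−3.9) · 3.9^j/j! ≈ 0.4462.

0.4462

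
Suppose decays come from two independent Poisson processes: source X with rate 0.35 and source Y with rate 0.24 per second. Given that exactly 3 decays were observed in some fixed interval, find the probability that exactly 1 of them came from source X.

Given the total, each event is independently from source X with probability p = λ_X/(λ_X+λ_Y) = 0.35/0.59 ≈ 0.5932.
So K ~ Binomial(3, 0.35/0.59): P(K = 1) = C(3,1) · (0.35/0.59)^1 · (0.24/0.59)^2 ≈ 0.2945.

0.2945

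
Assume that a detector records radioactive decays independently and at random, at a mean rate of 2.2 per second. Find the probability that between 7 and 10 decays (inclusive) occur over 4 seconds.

Over the interval, μ = 2.2 × 4 = 8.8 (4 seconds).
P(7 ≤ N ≤ 10) = Σ_{j=7}^{10} e^(−8.8) · 8.8^j/j! ≈ 0.5038.

0.5038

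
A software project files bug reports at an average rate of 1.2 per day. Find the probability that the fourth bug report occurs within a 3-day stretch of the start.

Over the interval, μ = 1.2 × 3 = 3.6 (a 3-day stretch = 3 days).
The fourth arrival falls in the interval iff at least 4 events occur there: P(S_4 ≤ t) = P(N ≥ 4) = 1 − P(N ≤ 3) ≈ 0.4848.

0.4848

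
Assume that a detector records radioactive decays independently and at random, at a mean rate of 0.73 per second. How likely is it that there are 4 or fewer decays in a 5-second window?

Over the interval, μ = 0.73 × 5 = 3.65 (a 5-second window = 5 seconds).
P(N ≤ 4) = Σ_{j=0}^{4} e^(−μ) μ^j/j! ≈ 0.6969.

0.6969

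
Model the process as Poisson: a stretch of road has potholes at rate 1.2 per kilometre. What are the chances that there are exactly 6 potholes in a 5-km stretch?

Over the interval, μ = 1.2 × 5 = 6 (a 5-km stretch = 5 kilometres).
P(N = 6) = e^(−μ) μ^6/6! = e^(−6) · 6^6/720 ≈ 0.1606.

0.1606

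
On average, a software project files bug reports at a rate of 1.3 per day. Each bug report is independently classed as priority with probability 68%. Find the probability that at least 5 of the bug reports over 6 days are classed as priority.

0.6111

Thinning: the bug reports that are classed as priority themselves form a Poisson process with rate 0.68 × 1.3 = 0.884 per day.
Over the interval, μ = 0.884 × 6 = 5.304 (6 days).
P(N ≥ 5) = 1 − P(N ≤ 4) ≈ 0.6111.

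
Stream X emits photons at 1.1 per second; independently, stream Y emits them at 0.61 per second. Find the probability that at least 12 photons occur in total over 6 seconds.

Independent Poisson processes superpose: combined rate λ = 1.1 + 0.61 = 1.71 per second.
Over the interval, μ = 1.71 × 6 = 10.26 (6 seconds).
P(N ≥ 12) = 1 − P(N ≤ 11) ≈ 0.3331.

0.3331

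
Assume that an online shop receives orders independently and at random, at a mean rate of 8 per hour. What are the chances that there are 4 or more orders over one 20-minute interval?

Over the interval, μ = 8 × 1/3 ≈ 2.66667 (a 20-minute interval = 1/3 hours).
P(N ≥ 4) = 1 − P(N ≤ 3) = 1 − Σ_{j=0}^{3} e^(−μ) μ^j/j! ≈ 0.2786.

0.2786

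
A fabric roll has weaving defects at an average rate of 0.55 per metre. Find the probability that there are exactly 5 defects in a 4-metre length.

Over the interval, μ = 0.55 × 4 = 2.2 (a 4-metre length = 4 metres).
P(N = 5) = e^(−μ) μ^5/5! = e^(−2.2) · 2.2^5/120 ≈ 0.0476.

0.0476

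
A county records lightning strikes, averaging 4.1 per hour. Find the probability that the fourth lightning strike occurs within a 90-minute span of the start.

Over the interval, μ = 4.1 × 1.5 = 6.15 (a 90-minute span = 1.5 hours).
The fourth arrival falls in the interval iff at least 4 events occur there: P(S_4 ≤ t) = P(N ≥ 4) = 1 − P(N ≤ 3) ≈ 0.8617.

0.8617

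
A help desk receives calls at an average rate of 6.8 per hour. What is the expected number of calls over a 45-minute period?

5.1

E[N] = λt = 6.8 × 0.75 = 5.1 (a 45-minute period = 0.75 hours).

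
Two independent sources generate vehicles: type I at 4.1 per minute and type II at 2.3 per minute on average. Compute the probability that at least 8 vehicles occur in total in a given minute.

Independent Poisson processes superpose: combined rate λ = 4.1 + 2.3 = 6.4 per minute.
So μ = 6.4.
P(N ≥ 8) = 1 − P(N ≤ 7) ≈ 0.3127.

0.3127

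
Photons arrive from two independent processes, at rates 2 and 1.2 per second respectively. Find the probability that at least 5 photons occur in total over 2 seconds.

0.7649

Independent Poisson processes superpose: combined rate λ = 2 + 1.2 = 3.2 per second.
Over the interval, μ = 3.2 × 2 = 6.4 (2 seconds).
P(N ≥ 5) = 1 − P(N ≤ 4) ≈ 0.7649.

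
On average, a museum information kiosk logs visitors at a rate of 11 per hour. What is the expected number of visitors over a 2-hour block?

22

E[N] = λt = 11 × 2 = 22 (a 2-hour block = 2 hours).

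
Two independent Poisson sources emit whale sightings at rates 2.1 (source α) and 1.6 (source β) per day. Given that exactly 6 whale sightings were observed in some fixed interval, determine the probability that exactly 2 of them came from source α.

0.1690

Given the total, each event is independently from source α with probability p = λ_α/(λ_α+λ_β) = 2.1/3.7 ≈ 0.5676.
So K ~ Binomial(6, 2.1/3.7): P(K = 2) = C(6,2) · (2.1/3.7)^2 · (1.6/3.7)^4 ≈ 0.1690.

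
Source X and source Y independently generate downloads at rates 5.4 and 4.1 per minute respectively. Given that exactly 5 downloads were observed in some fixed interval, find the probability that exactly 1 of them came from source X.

Given the total, each event is independently from source X with probability p = λ_X/(λ_X+λ_Y) = 5.4/9.5 ≈ 0.5684.
So K ~ Binomial(5, 5.4/9.5): P(K = 1) = C(5,1) · (5.4/9.5)^1 · (4.1/9.5)^4 ≈ 0.0986.

0.0986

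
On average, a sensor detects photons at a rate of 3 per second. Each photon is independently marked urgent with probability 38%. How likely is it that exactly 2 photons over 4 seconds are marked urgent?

Thinning: the photons that are marked urgent themselves form a Poisson process with rate 0.38 × 3 = 1.14 per second.
Over the interval, μ = 1.14 × 4 = 4.56 (4 seconds).
P(N = 2) = e^(−4.56) · 4.56^2/2! ≈ 0.1088.

0.1088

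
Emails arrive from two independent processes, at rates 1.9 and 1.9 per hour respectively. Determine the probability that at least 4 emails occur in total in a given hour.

0.5265

Independent Poisson processes superpose: combined rate λ = 1.9 + 1.9 = 3.8 per hour.
So μ = 3.8.
P(N ≥ 4) = 1 − P(N ≤ 3) ≈ 0.5265.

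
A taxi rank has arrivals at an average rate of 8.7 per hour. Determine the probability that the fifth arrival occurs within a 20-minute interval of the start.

Over the interval, μ = 8.7 × 1/3 = 2.9 (a 20-minute interval = 1/3 hours).
The fifth arrival falls in the interval iff at least 5 events occur there: P(S_5 ≤ t) = P(N ≥ 5) = 1 − P(N ≤ 4) ≈ 0.1682.

0.1682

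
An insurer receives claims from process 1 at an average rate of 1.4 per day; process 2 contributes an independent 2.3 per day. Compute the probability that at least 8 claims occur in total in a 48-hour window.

Independent Poisson processes superpose: combined rate λ = 1.4 + 2.3 = 3.7 per day.
Over the interval, μ = 3.7 × 2 = 7.4 (a 48-hour window = 2 days).
P(N ≥ 8) = 1 − P(N ≤ 7) ≈ 0.4607.

0.4607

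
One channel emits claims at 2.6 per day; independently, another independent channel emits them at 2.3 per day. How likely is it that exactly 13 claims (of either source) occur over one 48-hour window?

0.0685

Independent Poisson processes superpose: combined rate λ = 2.6 + 2.3 = 4.9 per day.
Over the interval, μ = 4.9 × 2 = 9.8 (a 48-hour window = 2 days).
P(N = 13) = e^(−9.8) · 9.8^13/13! ≈ 0.0685.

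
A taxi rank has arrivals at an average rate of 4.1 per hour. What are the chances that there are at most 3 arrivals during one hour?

With mean μ = 4.1 per hour,
P(N ≤ 3) = Σ_{j=0}^{3} e^(−μ) μ^j/j! ≈ 0.4142.

0.4142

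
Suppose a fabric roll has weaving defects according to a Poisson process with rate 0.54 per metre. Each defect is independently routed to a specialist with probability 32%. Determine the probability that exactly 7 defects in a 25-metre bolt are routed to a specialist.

Thinning: the defects that are routed to a specialist themselves form a Poisson process with rate 0.32 × 0.54 = 0.1728 per metre.
Over the interval, μ = 0.1728 × 25 = 4.32 (a 25-metre bolt = 25 metres).
P(N = 7) = e^(−4.32) · 4.32^7/7! ≈ 0.0741.

0.0741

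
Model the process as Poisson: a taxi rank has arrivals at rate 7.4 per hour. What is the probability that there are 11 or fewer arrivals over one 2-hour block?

Over the interval, μ = 7.4 × 2 = 14.8 (a 2-hour block = 2 hours).
P(N ≤ 11) = Σ_{j=0}^{11} e^(−μ) μ^j/j! ≈ 0.1984.

0.1984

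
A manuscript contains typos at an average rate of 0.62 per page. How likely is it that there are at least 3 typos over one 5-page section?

Over the interval, μ = 0.62 × 5 = 3.1 (a 5-page section = 5 pages).
P(N ≥ 3) = 1 − P(N ≤ 2) = 1 − Σ_{j=0}^{2} e^(−μ) μ^j/j! ≈ 0.5988.

0.5988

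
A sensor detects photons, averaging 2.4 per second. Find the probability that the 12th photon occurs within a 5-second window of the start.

0.5384

Over the interval, μ = 2.4 × 5 = 12 (a 5-second window = 5 seconds).
The 12th arrival falls in the interval iff at least 12 events occur there: P(S_12 ≤ t) = P(N ≥ 12) = 1 − P(N ≤ 11) ≈ 0.5384.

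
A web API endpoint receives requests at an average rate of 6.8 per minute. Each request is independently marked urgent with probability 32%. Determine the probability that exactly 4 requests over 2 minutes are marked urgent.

Thinning: the requests that are marked urgent themselves form a Poisson process with rate 0.32 × 6.8 = 2.176 per minute.
Over the interval, μ = 2.176 × 2 = 4.352 (2 minutes).
P(N = 4) = e^(−4.352) · 4.352^4/4! ≈ 0.1925.

0.1925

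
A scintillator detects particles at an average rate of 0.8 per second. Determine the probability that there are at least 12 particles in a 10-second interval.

0.1119

Over the interval, μ = 0.8 × 10 = 8 (a 10-second interval = 10 seconds).
P(N ≥ 12) = 1 − P(N ≤ 11) = 1 − Σ_{j=0}^{11} e^(−μ) μ^j/j! ≈ 0.1119.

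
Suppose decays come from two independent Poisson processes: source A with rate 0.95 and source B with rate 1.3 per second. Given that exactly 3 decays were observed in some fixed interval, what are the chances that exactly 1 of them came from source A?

0.4228

Given the total, each event is independently from source A with probability p = λ_A/(λ_A+λ_B) = 0.95/2.25 ≈ 0.4222.
So K ~ Binomial(3, 0.95/2.25): P(K = 1) = C(3,1) · (0.95/2.25)^1 · (1.3/2.25)^2 ≈ 0.4228.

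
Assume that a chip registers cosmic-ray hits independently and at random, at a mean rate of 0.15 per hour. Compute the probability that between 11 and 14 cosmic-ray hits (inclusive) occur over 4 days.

Over the interval, μ = 0.15 × 96 = 14.4 (4 days = 96 hours).
P(11 ≤ N ≤ 14) = Σ_{j=11}^{14} e^(−14.4) · 14.4^j/j! ≈ 0.3775.

0.3775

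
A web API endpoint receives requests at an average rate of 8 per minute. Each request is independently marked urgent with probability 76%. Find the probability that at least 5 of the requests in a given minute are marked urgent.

0.7255

Thinning: the requests that are marked urgent themselves form a Poisson process with rate 0.76 × 8 = 6.08 per minute.
So μ = 6.08.
P(N ≥ 5) = 1 − P(N ≤ 4) ≈ 0.7255.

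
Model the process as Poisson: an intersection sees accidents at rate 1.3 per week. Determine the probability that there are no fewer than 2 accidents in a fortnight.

0.7326

Over the interval, μ = 1.3 × 2 = 2.6 (a fortnight = 2 weeks).
P(N ≥ 2) = 1 − P(N ≤ 1) = 1 − Σ_{j=0}^{1} e^(−μ) μ^j/j! ≈ 0.7326.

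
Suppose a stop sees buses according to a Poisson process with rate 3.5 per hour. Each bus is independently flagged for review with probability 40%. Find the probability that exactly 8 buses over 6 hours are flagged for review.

0.1382

Thinning: the buses that are flagged for review themselves form a Poisson process with rate 0.4 × 3.5 = 1.4 per hour.
Over the interval, μ = 1.4 × 6 = 8.4 (6 hours).
P(N = 8) = e^(−8.4) · 8.4^8/8! ≈ 0.1382.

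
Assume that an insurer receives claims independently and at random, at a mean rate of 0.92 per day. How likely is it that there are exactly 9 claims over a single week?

Over the interval, μ = 0.92 × 7 = 6.44 (a week = 7 days).
P(N = 9) = e^(−μ) μ^9/9! = e^(−6.44) · 6.44^9/362880 ≈ 0.0838.

0.0838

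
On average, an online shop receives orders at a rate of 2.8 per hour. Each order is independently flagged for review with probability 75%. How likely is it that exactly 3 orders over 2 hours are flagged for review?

Thinning: the orders that are flagged for review themselves form a Poisson process with rate 0.75 × 2.8 = 2.1 per hour.
Over the interval, μ = 2.1 × 2 = 4.2 (2 hours).
P(N = 3) = e^(−4.2) · 4.2^3/3! ≈ 0.1852.

0.1852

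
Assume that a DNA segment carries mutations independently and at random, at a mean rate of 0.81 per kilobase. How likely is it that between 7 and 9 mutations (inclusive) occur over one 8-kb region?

Over the interval, μ = 0.81 × 8 = 6.48 (an 8-kb region = 8 kilobases).
P(7 ≤ N ≤ 9) = Σ_{j=7}^{9} e^(−6.48) · 6.48^j/j! ≈ 0.3494.

0.3494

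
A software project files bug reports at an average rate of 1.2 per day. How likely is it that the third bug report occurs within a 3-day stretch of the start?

0.6973

Over the interval, μ = 1.2 × 3 = 3.6 (a 3-day stretch = 3 days).
The third arrival falls in the interval iff at least 3 events occur there: P(S_3 ≤ t) = P(N ≥ 3) = 1 − P(N ≤ 2) ≈ 0.6973.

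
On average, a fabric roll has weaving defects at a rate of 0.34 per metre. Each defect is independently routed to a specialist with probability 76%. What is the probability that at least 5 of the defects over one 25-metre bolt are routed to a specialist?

0.7718

Thinning: the defects that are routed to a specialist themselves form a Poisson process with rate 0.76 × 0.34 = 0.2584 per metre.
Over the interval, μ = 0.2584 × 25 = 6.46 (a 25-metre bolt = 25 metres).
P(N ≥ 5) = 1 − P(N ≤ 4) ≈ 0.7718.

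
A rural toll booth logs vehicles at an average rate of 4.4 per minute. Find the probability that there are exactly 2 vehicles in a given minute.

0.1188

With mean μ = 4.4 per minute,
P(N = 2) = e^(−μ) μ^2/2! = e^(−4.4) · 4.4^2/2 ≈ 0.1188.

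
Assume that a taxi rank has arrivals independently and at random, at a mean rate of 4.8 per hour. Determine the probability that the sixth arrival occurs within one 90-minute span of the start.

0.7241

Over the interval, μ = 4.8 × 1.5 = 7.2 (a 90-minute span = 1.5 hours).
The sixth arrival falls in the interval iff at least 6 events occur there: P(S_6 ≤ t) = P(N ≥ 6) = 1 − P(N ≤ 5) ≈ 0.7241.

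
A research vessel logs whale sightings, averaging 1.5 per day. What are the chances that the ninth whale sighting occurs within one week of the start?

Over the interval, μ = 1.5 × 7 = 10.5 (a week = 7 days).
The ninth arrival falls in the interval iff at least 9 events occur there: P(S_9 ≤ t) = P(N ≥ 9) = 1 − P(N ≤ 8) ≈ 0.7206.

0.7206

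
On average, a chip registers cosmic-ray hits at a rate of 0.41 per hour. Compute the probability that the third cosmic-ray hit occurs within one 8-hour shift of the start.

Over the interval, μ = 0.41 × 8 = 3.28 (an 8-hour shift = 8 hours).
The third arrival falls in the interval iff at least 3 events occur there: P(S_3 ≤ t) = P(N ≥ 3) = 1 − P(N ≤ 2) ≈ 0.6365.

0.6365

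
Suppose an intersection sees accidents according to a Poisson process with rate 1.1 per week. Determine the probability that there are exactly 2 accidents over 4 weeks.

Over the interval, μ = 1.1 × 4 = 4.4 (4 weeks).
P(N = 2) = e^(−μ) μ^2/2! = e^(−4.4) · 4.4^2/2 ≈ 0.1188.

0.1188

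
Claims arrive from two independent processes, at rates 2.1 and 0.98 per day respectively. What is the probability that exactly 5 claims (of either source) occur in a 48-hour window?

0.1561

Independent Poisson processes superpose: combined rate λ = 2.1 + 0.98 = 3.08 per day.
Over the interval, μ = 3.08 × 2 = 6.16 (a 48-hour window = 2 days).
P(N = 5) = e^(−6.16) · 6.16^5/5! ≈ 0.1561.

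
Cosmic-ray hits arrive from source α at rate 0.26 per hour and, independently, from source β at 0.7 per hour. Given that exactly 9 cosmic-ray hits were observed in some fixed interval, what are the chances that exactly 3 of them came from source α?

0.2508

Given the total, each event is independently from source α with probability p = λ_α/(λ_α+λ_β) = 0.26/0.96 ≈ 0.2708.
So K ~ Binomial(9, 0.26/0.96): P(K = 3) = C(9,3) · (0.26/0.96)^3 · (0.7/0.96)^6 ≈ 0.2508.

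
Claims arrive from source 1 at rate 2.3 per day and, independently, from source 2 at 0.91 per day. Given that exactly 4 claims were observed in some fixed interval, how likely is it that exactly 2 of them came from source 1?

0.2476

Given the total, each event is independently from source 1 with probability p = λ_1/(λ_1+λ_2) = 2.3/3.21 ≈ 0.7165.
So K ~ Binomial(4, 2.3/3.21): P(K = 2) = C(4,2) · (2.3/3.21)^2 · (0.91/3.21)^2 ≈ 0.2476.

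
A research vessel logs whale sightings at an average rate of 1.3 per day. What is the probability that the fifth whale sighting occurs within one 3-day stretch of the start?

Over the interval, μ = 1.3 × 3 = 3.9 (a 3-day stretch = 3 days).
The fifth arrival falls in the interval iff at least 5 events occur there: P(S_5 ≤ t) = P(N ≥ 5) = 1 − P(N ≤ 4) ≈ 0.3516.

0.3516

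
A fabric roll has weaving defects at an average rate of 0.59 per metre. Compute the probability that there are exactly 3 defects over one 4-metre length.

0.2068

Over the interval, μ = 0.59 × 4 = 2.36 (a 4-metre length = 4 metres).
P(N = 3) = e^(−μ) μ^3/3! = e^(−2.36) · 2.36^3/6 ≈ 0.2068.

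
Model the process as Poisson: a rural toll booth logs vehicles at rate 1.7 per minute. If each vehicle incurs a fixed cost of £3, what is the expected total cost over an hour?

E[N] = 1.7 × 60 = 102 (an hour = 60 minutes); E[cost] = 102 × £3 = £306.

£306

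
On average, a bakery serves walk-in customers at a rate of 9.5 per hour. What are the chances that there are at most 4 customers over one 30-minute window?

Over the interval, μ = 9.5 × 0.5 = 4.75 (a 30-minute window = 0.5 hours).
P(N ≤ 4) = Σ_{j=0}^{4} e^(−μ) μ^j/j! ≈ 0.4854.

0.4854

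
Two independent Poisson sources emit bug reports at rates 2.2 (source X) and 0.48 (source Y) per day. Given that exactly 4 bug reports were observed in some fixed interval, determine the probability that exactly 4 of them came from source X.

0.4541

Given the total, each event is independently from source X with probability p = λ_X/(λ_X+λ_Y) = 2.2/2.68 ≈ 0.8209.
So K ~ Binomial(4, 2.2/2.68): P(K = 4) = C(4,4) · (2.2/2.68)^4 · (0.48/2.68)^0 ≈ 0.4541.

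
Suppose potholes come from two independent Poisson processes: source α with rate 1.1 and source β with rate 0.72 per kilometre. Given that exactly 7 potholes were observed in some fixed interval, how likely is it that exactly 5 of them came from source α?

Given the total, each event is independently from source α with probability p = λ_α/(λ_α+λ_β) = 1.1/1.82 ≈ 0.6044.
So K ~ Binomial(7, 1.1/1.82): P(K = 5) = C(7,5) · (1.1/1.82)^5 · (0.72/1.82)^2 ≈ 0.2651.

0.2651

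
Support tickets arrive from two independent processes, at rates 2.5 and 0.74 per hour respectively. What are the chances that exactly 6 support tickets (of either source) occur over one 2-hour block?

Independent Poisson processes superpose: combined rate λ = 2.5 + 0.74 = 3.24 per hour.
Over the interval, μ = 3.24 × 2 = 6.48 (a 2-hour block = 2 hours).
P(N = 6) = e^(−6.48) · 6.48^6/6! ≈ 0.1577.

0.1577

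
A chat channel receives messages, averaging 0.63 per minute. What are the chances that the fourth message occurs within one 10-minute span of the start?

Over the interval, μ = 0.63 × 10 = 6.3 (a 10-minute span = 10 minutes).
The fourth arrival falls in the interval iff at least 4 events occur there: P(S_4 ≤ t) = P(N ≥ 4) = 1 − P(N ≤ 3) ≈ 0.8736.

0.8736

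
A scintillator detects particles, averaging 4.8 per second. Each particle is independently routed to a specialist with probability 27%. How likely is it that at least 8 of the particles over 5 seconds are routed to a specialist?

0.3243

Thinning: the particles that are routed to a specialist themselves form a Poisson process with rate 0.27 × 4.8 = 1.296 per second.
Over the interval, μ = 1.296 × 5 = 6.48 (5 seconds).
P(N ≥ 8) = 1 − P(N ≤ 7) ≈ 0.3243.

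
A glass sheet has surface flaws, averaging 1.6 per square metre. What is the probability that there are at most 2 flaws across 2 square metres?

Over the interval, μ = 1.6 × 2 = 3.2 (2 square metres).
P(N ≤ 2) = Σ_{j=0}^{2} e^(−μ) μ^j/j! ≈ 0.3799.

0.3799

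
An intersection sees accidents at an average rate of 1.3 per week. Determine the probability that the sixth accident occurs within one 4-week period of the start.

0.4191

Over the interval, μ = 1.3 × 4 = 5.2 (a 4-week period = 4 weeks).
The sixth arrival falls in the interval iff at least 6 events occur there: P(S_6 ≤ t) = P(N ≥ 6) = 1 − P(N ≤ 5) ≈ 0.4191.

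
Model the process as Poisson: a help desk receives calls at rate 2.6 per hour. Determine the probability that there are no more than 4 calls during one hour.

0.8774

With mean μ = 2.6 per hour,
P(N ≤ 4) = Σ_{j=0}^{4} e^(−μ) μ^j/j! ≈ 0.8774.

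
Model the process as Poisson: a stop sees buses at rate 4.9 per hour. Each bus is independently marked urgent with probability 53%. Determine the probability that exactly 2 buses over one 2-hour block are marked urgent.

0.0749

Thinning: the buses that are marked urgent themselves form a Poisson process with rate 0.53 × 4.9 = 2.597 per hour.
Over the interval, μ = 2.597 × 2 = 5.194 (a 2-hour block = 2 hours).
P(N = 2) = e^(−5.194) · 5.194^2/2! ≈ 0.0749.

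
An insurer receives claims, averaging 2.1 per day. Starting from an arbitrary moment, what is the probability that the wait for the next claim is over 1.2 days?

The wait for the next event is exponential with rate λ = 2.1 per day.
P(T > 1.2) = e^(−λt) = e^(−2.1 × 1.2) = e^(−2.52) ≈ 0.0805.

0.0805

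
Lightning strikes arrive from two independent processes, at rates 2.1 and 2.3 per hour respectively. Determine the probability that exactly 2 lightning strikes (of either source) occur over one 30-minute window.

0.2681

Independent Poisson processes superpose: combined rate λ = 2.1 + 2.3 = 4.4 per hour.
Over the interval, μ = 4.4 × 0.5 = 2.2 (a 30-minute window = 0.5 hours).
P(N = 2) = e^(−2.2) · 2.2^2/2! ≈ 0.2681.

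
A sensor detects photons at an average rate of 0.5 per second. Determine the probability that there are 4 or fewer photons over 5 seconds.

Over the interval, μ = 0.5 × 5 = 2.5 (5 seconds).
P(N ≤ 4) = Σ_{j=0}^{4} e^(−μ) μ^j/j! ≈ 0.8912.

0.8912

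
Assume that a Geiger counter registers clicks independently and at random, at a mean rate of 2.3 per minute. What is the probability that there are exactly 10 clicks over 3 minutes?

Over the interval, μ = 2.3 × 3 = 6.9 (3 minutes).
P(N = 10) = e^(−μ) μ^10/10! = e^(−6.9) · 6.9^10/3628800 ≈ 0.0679.

0.0679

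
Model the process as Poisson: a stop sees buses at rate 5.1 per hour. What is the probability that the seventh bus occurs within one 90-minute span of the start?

0.6420

Over the interval, μ = 5.1 × 1.5 = 7.65 (a 90-minute span = 1.5 hours).
The seventh arrival falls in the interval iff at least 7 events occur there: P(S_7 ≤ t) = P(N ≥ 7) = 1 − P(N ≤ 6) ≈ 0.6420.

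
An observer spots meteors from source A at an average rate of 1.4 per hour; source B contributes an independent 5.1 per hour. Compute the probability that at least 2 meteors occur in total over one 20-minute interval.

Independent Poisson processes superpose: combined rate λ = 1.4 + 5.1 = 6.5 per hour.
Over the interval, μ = 6.5 × 1/3 ≈ 2.16667 (a 20-minute interval = 1/3 hours).
P(N ≥ 2) = 1 − P(N ≤ 1) ≈ 0.6372.

0.6372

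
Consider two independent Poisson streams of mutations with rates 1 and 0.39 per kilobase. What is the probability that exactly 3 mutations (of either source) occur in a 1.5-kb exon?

0.1878

Independent Poisson processes superpose: combined rate λ = 1 + 0.39 = 1.39 per kilobase.
Over the interval, μ = 1.39 × 1.5 = 2.085 (a 1.5-kb exon = 1.5 kilobases).
P(N = 3) = e^(−2.085) · 2.085^3/3! ≈ 0.1878.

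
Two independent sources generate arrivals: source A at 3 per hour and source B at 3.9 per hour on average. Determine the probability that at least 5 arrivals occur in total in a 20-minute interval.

0.0838

Independent Poisson processes superpose: combined rate λ = 3 + 3.9 = 6.9 per hour.
Over the interval, μ = 6.9 × 1/3 = 2.3 (a 20-minute interval = 1/3 hours).
P(N ≥ 5) = 1 − P(N ≤ 4) ≈ 0.0838.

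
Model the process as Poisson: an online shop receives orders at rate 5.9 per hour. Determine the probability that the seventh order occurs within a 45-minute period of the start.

0.1595

Over the interval, μ = 5.9 × 0.75 = 4.425 (a 45-minute period = 0.75 hours).
The seventh arrival falls in the interval iff at least 7 events occur there: P(S_7 ≤ t) = P(N ≥ 7) = 1 − P(N ≤ 6) ≈ 0.1595.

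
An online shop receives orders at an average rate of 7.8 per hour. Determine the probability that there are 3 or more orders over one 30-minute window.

Over the interval, μ = 7.8 × 0.5 = 3.9 (a 30-minute window = 0.5 hours).
P(N ≥ 3) = 1 − P(N ≤ 2) = 1 − Σ_{j=0}^{2} e^(−μ) μ^j/j! ≈ 0.7469.

0.7469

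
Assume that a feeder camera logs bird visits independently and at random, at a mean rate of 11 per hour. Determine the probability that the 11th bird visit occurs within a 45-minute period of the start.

0.2097

Over the interval, μ = 11 × 0.75 = 8.25 (a 45-minute period = 0.75 hours).
The 11th arrival falls in the interval iff at least 11 events occur there: P(S_11 ≤ t) = P(N ≥ 11) = 1 − P(N ≤ 10) ≈ 0.2097.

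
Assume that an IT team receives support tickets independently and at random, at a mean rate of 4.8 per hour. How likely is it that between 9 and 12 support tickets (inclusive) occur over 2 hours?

0.4483

Over the interval, μ = 4.8 × 2 = 9.6 (2 hours).
P(9 ≤ N ≤ 12) = Σ_{j=9}^{12} e^(−9.6) · 9.6^j/j! ≈ 0.4483.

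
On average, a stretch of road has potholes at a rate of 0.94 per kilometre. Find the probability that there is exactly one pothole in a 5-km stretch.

Over the interval, μ = 0.94 × 5 = 4.7 (a 5-km stretch = 5 kilometres).
P(N = 1) = e^(−μ) μ^1/1! = e^(−4.7) · 4.7^1/1 ≈ 0.0427.

0.0427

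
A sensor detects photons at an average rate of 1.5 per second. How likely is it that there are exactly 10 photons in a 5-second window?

Over the interval, μ = 1.5 × 5 = 7.5 (a 5-second window = 5 seconds).
P(N = 10) = e^(−μ) μ^10/10! = e^(−7.5) · 7.5^10/3628800 ≈ 0.0858.

0.0858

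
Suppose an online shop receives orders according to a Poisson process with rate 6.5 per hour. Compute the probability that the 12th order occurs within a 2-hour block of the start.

0.6468

Over the interval, μ = 6.5 × 2 = 13 (a 2-hour block = 2 hours).
The 12th arrival falls in the interval iff at least 12 events occur there: P(S_12 ≤ t) = P(N ≥ 12) = 1 − P(N ≤ 11) ≈ 0.6468.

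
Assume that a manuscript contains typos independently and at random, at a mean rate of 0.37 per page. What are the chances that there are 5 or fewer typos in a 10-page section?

Over the interval, μ = 0.37 × 10 = 3.7 (a 10-page section = 10 pages).
P(N ≤ 5) = Σ_{j=0}^{5} e^(−μ) μ^j/j! ≈ 0.8301.

0.8301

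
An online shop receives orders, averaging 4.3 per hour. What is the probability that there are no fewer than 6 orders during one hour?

0.2633

With mean μ = 4.3 per hour,
P(N ≥ 6) = 1 − P(N ≤ 5) = 1 − Σ_{j=0}^{5} e^(−μ) μ^j/j! ≈ 0.2633.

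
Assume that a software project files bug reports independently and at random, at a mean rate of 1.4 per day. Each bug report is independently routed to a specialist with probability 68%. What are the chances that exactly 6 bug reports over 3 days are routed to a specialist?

Thinning: the bug reports that are routed to a specialist themselves form a Poisson process with rate 0.68 × 1.4 = 0.952 per day.
Over the interval, μ = 0.952 × 3 = 2.856 (3 days).
P(N = 6) = e^(−2.856) · 2.856^6/6! ≈ 0.0433.

0.0433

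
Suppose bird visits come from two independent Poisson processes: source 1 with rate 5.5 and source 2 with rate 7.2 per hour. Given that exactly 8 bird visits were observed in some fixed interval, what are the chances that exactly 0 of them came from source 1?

Given the total, each event is independently from source 1 with probability p = λ_1/(λ_1+λ_2) = 5.5/12.7 ≈ 0.4331.
So K ~ Binomial(8, 5.5/12.7): P(K = 0) = C(8,0) · (5.5/12.7)^0 · (7.2/12.7)^8 ≈ 0.0107.

0.0107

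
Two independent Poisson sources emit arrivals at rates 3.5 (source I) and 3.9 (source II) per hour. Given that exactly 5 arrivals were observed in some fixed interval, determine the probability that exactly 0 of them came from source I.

Given the total, each event is independently from source I with probability p = λ_I/(λ_I+λ_II) = 3.5/7.4 ≈ 0.4730.
So K ~ Binomial(5, 3.5/7.4): P(K = 0) = C(5,0) · (3.5/7.4)^0 · (3.9/7.4)^5 ≈ 0.0407.

0.0407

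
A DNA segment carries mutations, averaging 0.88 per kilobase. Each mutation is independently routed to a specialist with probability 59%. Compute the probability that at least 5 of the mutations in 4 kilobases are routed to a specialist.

0.0598

Thinning: the mutations that are routed to a specialist themselves form a Poisson process with rate 0.59 × 0.88 = 0.5192 per kilobase.
Over the interval, μ = 0.5192 × 4 = 2.0768 (4 kilobases).
P(N ≥ 5) = 1 − P(N ≤ 4) ≈ 0.0598.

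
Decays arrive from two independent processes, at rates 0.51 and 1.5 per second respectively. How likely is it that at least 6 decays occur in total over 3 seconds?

0.5591

Independent Poisson processes superpose: combined rate λ = 0.51 + 1.5 = 2.01 per second.
Over the interval, μ = 2.01 × 3 = 6.03 (3 seconds).
P(N ≥ 6) = 1 − P(N ≤ 5) ≈ 0.5591.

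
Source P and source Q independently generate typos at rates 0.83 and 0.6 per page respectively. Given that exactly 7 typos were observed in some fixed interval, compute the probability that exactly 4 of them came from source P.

0.2934

Given the total, each event is independently from source P with probability p = λ_P/(λ_P+λ_Q) = 0.83/1.43 ≈ 0.5804.
So K ~ Binomial(7, 0.83/1.43): P(K = 4) = C(7,4) · (0.83/1.43)^4 · (0.6/1.43)^3 ≈ 0.2934.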